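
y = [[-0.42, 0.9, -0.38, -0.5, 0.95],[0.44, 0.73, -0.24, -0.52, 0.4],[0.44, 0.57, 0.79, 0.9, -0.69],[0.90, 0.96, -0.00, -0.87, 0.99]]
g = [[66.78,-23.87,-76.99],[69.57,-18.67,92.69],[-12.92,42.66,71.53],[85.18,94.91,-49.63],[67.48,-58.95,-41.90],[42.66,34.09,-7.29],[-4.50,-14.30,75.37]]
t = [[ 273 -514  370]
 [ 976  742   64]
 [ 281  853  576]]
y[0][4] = 0.949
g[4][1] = -58.95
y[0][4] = 0.949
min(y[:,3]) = -0.867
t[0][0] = 273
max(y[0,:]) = 0.949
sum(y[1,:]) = 0.802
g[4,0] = 67.48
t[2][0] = 281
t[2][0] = 281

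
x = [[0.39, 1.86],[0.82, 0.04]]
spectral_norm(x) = 1.91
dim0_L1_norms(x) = [1.21, 1.9]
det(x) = -1.51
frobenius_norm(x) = 2.07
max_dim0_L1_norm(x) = 1.9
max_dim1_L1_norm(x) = 2.25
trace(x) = 0.43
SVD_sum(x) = [[0.49, 1.83], [0.06, 0.24]] + [[-0.10, 0.03], [0.76, -0.2]]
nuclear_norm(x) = 2.70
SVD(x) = [[-0.99, -0.13], [-0.13, 0.99]] @ diag([1.9140733362427294, 0.7886845145459792]) @ [[-0.26, -0.97], [0.97, -0.26]]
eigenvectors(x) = [[0.87, -0.79], [0.5, 0.61]]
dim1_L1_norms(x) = [2.25, 0.86]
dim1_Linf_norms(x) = [1.86, 0.82]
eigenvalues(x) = [1.46, -1.03]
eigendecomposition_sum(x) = [[0.83, 1.09], [0.48, 0.63]] + [[-0.44, 0.77], [0.34, -0.59]]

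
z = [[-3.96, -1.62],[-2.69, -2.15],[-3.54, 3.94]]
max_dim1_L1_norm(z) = 7.48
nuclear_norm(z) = 10.72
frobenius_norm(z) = 7.63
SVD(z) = [[-0.62, -0.45], [-0.4, -0.52], [-0.68, 0.72]] @ diag([5.973785904213873, 4.746965553973995]) @ [[0.99, -0.13],[0.13, 0.99]]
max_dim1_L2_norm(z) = 5.3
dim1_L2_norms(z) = [4.28, 3.44, 5.3]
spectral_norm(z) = 5.97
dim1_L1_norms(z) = [5.58, 4.84, 7.48]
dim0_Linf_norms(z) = [3.96, 3.94]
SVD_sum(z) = [[-3.67, 0.50],[-2.36, 0.32],[-4.00, 0.54]] + [[-0.29, -2.12], [-0.33, -2.47], [0.46, 3.40]]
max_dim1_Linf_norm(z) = 3.96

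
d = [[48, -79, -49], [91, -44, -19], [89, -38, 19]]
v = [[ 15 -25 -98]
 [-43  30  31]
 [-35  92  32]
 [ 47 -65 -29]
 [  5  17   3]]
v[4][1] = 17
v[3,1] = -65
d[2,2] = 19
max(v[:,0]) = 47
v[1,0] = -43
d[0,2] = -49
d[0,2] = -49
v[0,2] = -98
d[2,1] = -38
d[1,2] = -19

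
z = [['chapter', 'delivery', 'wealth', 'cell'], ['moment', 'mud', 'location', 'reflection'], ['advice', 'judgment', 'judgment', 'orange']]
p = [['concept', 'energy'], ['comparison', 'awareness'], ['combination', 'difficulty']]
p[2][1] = 'difficulty'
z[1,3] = 'reflection'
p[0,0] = 'concept'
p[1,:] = ['comparison', 'awareness']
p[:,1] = ['energy', 'awareness', 'difficulty']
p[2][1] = 'difficulty'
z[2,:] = ['advice', 'judgment', 'judgment', 'orange']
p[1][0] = 'comparison'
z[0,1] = 'delivery'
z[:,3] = ['cell', 'reflection', 'orange']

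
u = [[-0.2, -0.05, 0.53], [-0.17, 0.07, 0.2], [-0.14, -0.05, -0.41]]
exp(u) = [[0.80, -0.06, 0.38], [-0.17, 1.07, 0.13], [-0.10, -0.04, 0.63]]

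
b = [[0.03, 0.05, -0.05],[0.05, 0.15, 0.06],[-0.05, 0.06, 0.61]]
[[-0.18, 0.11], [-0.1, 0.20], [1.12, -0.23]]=b@[[-0.95,1.59],[-1.1,0.94],[1.86,-0.34]]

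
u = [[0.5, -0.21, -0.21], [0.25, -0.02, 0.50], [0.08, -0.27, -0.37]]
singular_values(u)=[0.71, 0.59, 0.14]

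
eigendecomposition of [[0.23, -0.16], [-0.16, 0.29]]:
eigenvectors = [[-0.77, 0.64], [-0.64, -0.77]]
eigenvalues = [0.1, 0.42]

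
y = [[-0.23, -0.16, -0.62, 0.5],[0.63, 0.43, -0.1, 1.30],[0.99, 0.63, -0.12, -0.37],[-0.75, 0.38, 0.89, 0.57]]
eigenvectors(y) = [[(-0.2+0.41j), (-0.2-0.41j), (0.46+0j), (0.02+0j)], [(0.05+0.43j), 0.05-0.43j, -0.73+0.00j, 0.79+0.00j], [(0.61+0j), (0.61-0j), 0.45+0.00j, 0.20+0.00j], [-0.32-0.36j, -0.32+0.36j, 0.24+0.00j, 0.58+0.00j]]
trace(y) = 0.65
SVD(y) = [[0.21, -0.06, -0.68, 0.7], [0.72, -0.62, -0.06, -0.32], [-0.28, -0.63, 0.51, 0.52], [0.6, 0.46, 0.53, 0.37]] @ diag([1.5975646435971933, 1.5830512316592282, 1.0975703582311211, 0.2897849481991477]) @ [[-0.2, 0.21, 0.23, 0.93], [-0.85, -0.3, 0.37, -0.21], [0.20, 0.55, 0.76, -0.27], [-0.44, 0.75, -0.48, -0.14]]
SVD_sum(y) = [[-0.07,0.07,0.08,0.31], [-0.23,0.24,0.26,1.07], [0.09,-0.09,-0.10,-0.41], [-0.19,0.2,0.22,0.90]] + [[0.08, 0.03, -0.03, 0.02], [0.83, 0.29, -0.36, 0.20], [0.85, 0.30, -0.37, 0.21], [-0.63, -0.22, 0.27, -0.15]] + [[-0.15, -0.41, -0.57, 0.2], [-0.01, -0.03, -0.05, 0.02], [0.11, 0.31, 0.42, -0.15], [0.12, 0.32, 0.45, -0.16]] + [[-0.09,0.15,-0.10,-0.03], [0.04,-0.07,0.04,0.01], [-0.07,0.11,-0.07,-0.02], [-0.05,0.08,-0.05,-0.02]]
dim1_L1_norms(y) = [1.51, 2.46, 2.11, 2.59]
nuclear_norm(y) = 4.57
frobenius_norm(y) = 2.52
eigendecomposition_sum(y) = [[-0.06+0.42j, -0.12+0.11j, -0.28-0.20j, (0.27-0.09j)], [0.17+0.37j, (-0.04+0.15j), (-0.33-0.02j), (0.17-0.21j)], [0.54-0.18j, (0.2+0.08j), (-0.08+0.46j), -0.27-0.27j], [(-0.38-0.22j), (-0.05-0.16j), (0.31-0.19j), (-0.02+0.3j)]] + [[-0.06-0.42j, -0.12-0.11j, (-0.28+0.2j), 0.27+0.09j], [0.17-0.37j, -0.04-0.15j, (-0.33+0.02j), (0.17+0.21j)], [0.54+0.18j, 0.20-0.08j, (-0.08-0.46j), (-0.27+0.27j)], [-0.38+0.22j, -0.05+0.16j, (0.31+0.19j), (-0.02-0.3j)]] + [[-0.12+0.00j, (0.07+0j), (-0.07+0j), -0.06-0.00j],[0.19-0.00j, -0.10-0.00j, (0.12-0j), (0.09+0j)],[-0.12+0.00j, 0.07+0.00j, -0.07+0.00j, (-0.06-0j)],[-0.06+0.00j, 0.03+0.00j, (-0.04+0j), -0.03-0.00j]] + [[0.00+0.00j, 0.02+0.00j, (0.01-0j), (0.02-0j)], [(0.1+0j), (0.62+0j), 0.43-0.00j, (0.87-0j)], [(0.03+0j), (0.16+0j), (0.11-0j), (0.23-0j)], [0.08+0.00j, 0.46+0.00j, (0.32-0j), 0.64-0.00j]]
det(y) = -0.80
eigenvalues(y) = [(-0.2+1.32j), (-0.2-1.32j), (-0.33+0j), (1.37+0j)]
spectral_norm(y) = 1.60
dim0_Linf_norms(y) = [0.99, 0.63, 0.89, 1.3]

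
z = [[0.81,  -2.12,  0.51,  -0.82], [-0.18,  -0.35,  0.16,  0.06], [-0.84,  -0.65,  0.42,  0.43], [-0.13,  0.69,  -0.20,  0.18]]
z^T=[[0.81, -0.18, -0.84, -0.13], [-2.12, -0.35, -0.65, 0.69], [0.51, 0.16, 0.42, -0.20], [-0.82, 0.06, 0.43, 0.18]]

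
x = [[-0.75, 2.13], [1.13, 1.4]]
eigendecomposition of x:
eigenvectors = [[-0.93, -0.58], [0.36, -0.81]]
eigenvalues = [-1.56, 2.21]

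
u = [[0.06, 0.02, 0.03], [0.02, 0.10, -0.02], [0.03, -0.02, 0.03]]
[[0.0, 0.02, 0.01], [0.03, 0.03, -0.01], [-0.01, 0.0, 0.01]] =u@[[-0.14, 0.33, 0.2], [0.32, 0.21, -0.07], [0.16, -0.08, 0.13]]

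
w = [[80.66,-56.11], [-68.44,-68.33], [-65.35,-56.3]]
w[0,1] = -56.11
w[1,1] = -68.33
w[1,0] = -68.44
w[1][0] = -68.44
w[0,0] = 80.66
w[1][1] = -68.33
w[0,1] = -56.11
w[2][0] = -65.35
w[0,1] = -56.11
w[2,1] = -56.3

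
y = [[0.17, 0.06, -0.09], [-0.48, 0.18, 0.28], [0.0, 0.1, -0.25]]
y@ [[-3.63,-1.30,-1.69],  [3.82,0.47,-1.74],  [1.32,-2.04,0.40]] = [[-0.51,-0.01,-0.43], [2.80,0.14,0.61], [0.05,0.56,-0.27]]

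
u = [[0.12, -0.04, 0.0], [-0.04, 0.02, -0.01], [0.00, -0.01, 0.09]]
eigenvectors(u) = [[-0.33, 0.94, -0.11], [-0.94, -0.34, -0.08], [-0.11, 0.08, 0.99]]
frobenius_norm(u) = 0.16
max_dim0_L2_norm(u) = 0.13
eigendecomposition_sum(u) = [[0.0, 0.00, 0.0], [0.00, 0.0, 0.0], [0.00, 0.0, 0.00]] + [[0.12, -0.04, 0.01], [-0.04, 0.02, -0.00], [0.01, -0.00, 0.0]] + [[0.00, 0.00, -0.01], [0.00, 0.0, -0.01], [-0.01, -0.01, 0.09]]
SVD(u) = [[-0.94,-0.11,0.33], [0.34,-0.08,0.94], [-0.08,0.99,0.11]] @ diag([0.1342826050193388, 0.09079628090089457, 0.004921114079766557]) @ [[-0.94, 0.34, -0.08], [-0.11, -0.08, 0.99], [0.33, 0.94, 0.11]]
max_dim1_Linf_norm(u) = 0.12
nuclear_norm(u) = 0.23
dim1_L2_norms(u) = [0.13, 0.05, 0.09]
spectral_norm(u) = 0.13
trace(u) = 0.23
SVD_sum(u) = [[0.12, -0.04, 0.01],[-0.04, 0.02, -0.0],[0.01, -0.00, 0.00]] + [[0.0,  0.0,  -0.01], [0.00,  0.0,  -0.01], [-0.01,  -0.01,  0.09]] + [[0.0, 0.00, 0.00], [0.0, 0.0, 0.00], [0.00, 0.0, 0.00]]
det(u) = 0.00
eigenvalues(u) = [0.0, 0.13, 0.09]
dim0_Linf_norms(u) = [0.12, 0.04, 0.09]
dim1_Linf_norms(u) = [0.12, 0.04, 0.09]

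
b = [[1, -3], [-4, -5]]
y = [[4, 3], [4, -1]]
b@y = [[-8, 6], [-36, -7]]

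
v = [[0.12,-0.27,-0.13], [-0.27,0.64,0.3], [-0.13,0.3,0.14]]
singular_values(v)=[0.9, 0.01, 0.0]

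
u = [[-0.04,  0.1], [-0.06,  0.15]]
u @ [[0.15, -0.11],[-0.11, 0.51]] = [[-0.02, 0.06], [-0.03, 0.08]]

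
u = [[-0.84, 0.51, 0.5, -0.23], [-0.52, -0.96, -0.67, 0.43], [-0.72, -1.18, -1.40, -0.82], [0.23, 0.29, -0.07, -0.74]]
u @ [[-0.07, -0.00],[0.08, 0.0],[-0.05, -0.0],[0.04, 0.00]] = [[0.07, 0.00],[0.01, 0.00],[-0.01, 0.0],[-0.02, 0.0]]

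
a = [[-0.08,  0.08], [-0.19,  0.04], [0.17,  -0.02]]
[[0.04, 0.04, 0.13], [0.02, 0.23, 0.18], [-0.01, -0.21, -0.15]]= a @ [[0.02, -1.36, -0.76], [0.56, -0.83, 0.89]]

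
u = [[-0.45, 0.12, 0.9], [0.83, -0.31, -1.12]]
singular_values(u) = [1.74, 0.16]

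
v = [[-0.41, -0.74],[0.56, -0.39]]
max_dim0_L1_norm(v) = 1.13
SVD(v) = [[0.98, 0.22], [0.22, -0.98]] @ diag([0.8537707275050616, 0.6726630247423132]) @ [[-0.33, -0.95], [-0.95, 0.33]]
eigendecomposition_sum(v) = [[-0.20+0.32j,-0.37-0.23j], [0.28+0.17j,-0.19+0.32j]] + [[-0.20-0.32j, -0.37+0.23j], [(0.28-0.17j), (-0.19-0.32j)]]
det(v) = 0.57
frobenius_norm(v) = 1.09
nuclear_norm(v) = 1.53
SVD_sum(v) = [[-0.27,  -0.79], [-0.06,  -0.18]] + [[-0.14, 0.05], [0.62, -0.21]]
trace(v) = -0.80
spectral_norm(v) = 0.85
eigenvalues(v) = [(-0.4+0.64j), (-0.4-0.64j)]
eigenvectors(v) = [[0.75+0.00j, 0.75-0.00j],[(-0.01-0.66j), -0.01+0.66j]]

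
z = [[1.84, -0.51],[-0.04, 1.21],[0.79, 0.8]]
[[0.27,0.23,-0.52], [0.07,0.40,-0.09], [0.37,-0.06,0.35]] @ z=[[0.08, -0.28], [0.04, 0.38], [0.96, 0.02]]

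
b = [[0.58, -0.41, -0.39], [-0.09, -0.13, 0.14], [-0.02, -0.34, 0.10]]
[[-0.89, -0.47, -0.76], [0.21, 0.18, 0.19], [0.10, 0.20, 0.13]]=b@[[-0.84, -1.07, -0.98],[0.05, -0.49, -0.14],[0.99, 0.13, 0.63]]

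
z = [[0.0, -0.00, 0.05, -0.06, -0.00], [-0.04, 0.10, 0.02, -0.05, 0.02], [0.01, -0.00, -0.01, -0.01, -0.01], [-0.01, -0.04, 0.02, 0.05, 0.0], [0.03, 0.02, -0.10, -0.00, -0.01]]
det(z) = 0.000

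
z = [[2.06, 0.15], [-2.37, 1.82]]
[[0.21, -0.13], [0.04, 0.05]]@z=[[0.74, -0.21],[-0.04, 0.1]]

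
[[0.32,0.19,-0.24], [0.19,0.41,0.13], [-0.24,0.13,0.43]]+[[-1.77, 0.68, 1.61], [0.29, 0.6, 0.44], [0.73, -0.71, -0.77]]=[[-1.45, 0.87, 1.37], [0.48, 1.01, 0.57], [0.49, -0.58, -0.34]]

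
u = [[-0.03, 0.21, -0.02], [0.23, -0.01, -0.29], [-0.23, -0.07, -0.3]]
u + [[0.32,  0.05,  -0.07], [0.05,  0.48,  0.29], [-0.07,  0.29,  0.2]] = [[0.29, 0.26, -0.09], [0.28, 0.47, 0.0], [-0.3, 0.22, -0.10]]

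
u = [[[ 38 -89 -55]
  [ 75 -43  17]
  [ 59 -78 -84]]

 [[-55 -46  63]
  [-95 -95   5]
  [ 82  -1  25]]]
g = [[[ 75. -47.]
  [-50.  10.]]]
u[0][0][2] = -55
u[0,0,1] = -89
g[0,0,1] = -47.0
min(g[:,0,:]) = -47.0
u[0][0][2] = -55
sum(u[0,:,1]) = -210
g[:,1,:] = [[-50.0, 10.0]]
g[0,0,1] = -47.0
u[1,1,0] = -95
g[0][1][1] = 10.0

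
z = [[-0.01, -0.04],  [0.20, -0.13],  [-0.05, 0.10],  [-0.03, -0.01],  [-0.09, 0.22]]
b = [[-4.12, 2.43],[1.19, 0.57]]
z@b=[[-0.01,  -0.05],  [-0.98,  0.41],  [0.32,  -0.06],  [0.11,  -0.08],  [0.63,  -0.09]]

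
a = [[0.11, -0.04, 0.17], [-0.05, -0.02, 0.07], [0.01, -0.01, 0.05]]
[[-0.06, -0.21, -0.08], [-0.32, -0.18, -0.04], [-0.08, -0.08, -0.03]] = a@[[3.04, 0.95, 0.07], [1.37, 1.80, -0.3], [-1.99, -1.4, -0.61]]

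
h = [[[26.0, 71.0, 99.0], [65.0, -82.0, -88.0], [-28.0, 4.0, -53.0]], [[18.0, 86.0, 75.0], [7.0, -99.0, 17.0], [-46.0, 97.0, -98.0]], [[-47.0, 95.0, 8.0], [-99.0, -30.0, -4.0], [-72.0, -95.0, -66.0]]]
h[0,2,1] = 4.0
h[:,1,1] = [-82.0, -99.0, -30.0]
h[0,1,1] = -82.0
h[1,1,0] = 7.0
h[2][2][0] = -72.0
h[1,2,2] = -98.0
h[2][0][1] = 95.0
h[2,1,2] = -4.0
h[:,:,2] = [[99.0, -88.0, -53.0], [75.0, 17.0, -98.0], [8.0, -4.0, -66.0]]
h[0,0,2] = 99.0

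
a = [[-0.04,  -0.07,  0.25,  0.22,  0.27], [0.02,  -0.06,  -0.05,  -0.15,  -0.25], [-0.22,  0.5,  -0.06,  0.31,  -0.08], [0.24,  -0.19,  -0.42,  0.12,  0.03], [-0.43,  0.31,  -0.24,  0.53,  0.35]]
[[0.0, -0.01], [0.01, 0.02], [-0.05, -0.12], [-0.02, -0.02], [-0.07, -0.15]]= a @ [[0.01, 0.07],[-0.04, -0.07],[0.06, 0.06],[-0.08, -0.19],[0.01, 0.04]]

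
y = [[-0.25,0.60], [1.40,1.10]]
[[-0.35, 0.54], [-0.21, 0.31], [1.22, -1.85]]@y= [[0.84,0.38],[0.49,0.22],[-2.9,-1.30]]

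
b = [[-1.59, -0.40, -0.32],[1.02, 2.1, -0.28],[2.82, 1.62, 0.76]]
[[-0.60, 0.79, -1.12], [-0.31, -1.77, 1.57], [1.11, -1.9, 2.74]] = b@[[0.23, -0.40, 0.39], [-0.14, -0.61, 0.66], [0.91, 0.28, 0.75]]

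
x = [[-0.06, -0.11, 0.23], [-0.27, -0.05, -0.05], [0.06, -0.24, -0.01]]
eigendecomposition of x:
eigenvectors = [[(-0.58+0j), (-0.28+0.42j), (-0.28-0.42j)], [(0.56+0j), -0.64+0.00j, -0.64-0.00j], [(-0.59+0j), (-0.39-0.43j), (-0.39+0.43j)]]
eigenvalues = [(0.28+0j), (-0.2+0.14j), (-0.2-0.14j)]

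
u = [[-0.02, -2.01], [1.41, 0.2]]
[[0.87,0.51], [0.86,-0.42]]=u @ [[0.67, -0.26], [-0.44, -0.25]]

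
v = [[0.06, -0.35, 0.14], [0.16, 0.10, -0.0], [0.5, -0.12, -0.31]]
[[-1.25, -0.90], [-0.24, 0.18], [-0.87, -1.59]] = v @ [[-2.79, -0.95], [2.08, 3.34], [-2.51, 2.3]]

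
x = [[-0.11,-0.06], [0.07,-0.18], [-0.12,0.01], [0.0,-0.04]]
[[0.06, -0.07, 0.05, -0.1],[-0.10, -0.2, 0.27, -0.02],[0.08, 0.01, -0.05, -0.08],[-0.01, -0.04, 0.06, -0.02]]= x@[[-0.67, 0.04, 0.27, 0.73], [0.31, 1.10, -1.39, 0.41]]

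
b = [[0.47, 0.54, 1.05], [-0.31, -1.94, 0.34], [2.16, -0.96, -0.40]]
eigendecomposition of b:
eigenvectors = [[(0.68+0j), (0.39-0.01j), (0.39+0.01j)], [(0.01+0j), (-0.15+0.51j), (-0.15-0.51j)], [0.73+0.00j, -0.75+0.00j, (-0.75-0j)]]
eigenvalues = [(1.6+0j), (-1.74+0.67j), (-1.74-0.67j)]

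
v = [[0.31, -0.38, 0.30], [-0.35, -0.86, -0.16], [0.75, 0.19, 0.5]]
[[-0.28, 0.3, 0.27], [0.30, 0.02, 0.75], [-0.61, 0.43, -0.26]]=v@[[-0.25, 0.79, -0.27], [-0.10, -0.31, -0.79], [-0.81, -0.2, 0.18]]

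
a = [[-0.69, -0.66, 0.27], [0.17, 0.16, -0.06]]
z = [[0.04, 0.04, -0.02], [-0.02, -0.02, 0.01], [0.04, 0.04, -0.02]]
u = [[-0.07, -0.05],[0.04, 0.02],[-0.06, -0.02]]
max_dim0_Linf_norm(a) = 0.69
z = u @ a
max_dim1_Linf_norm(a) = 0.69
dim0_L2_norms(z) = [0.06, 0.06, 0.03]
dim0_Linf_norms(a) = [0.69, 0.66, 0.27]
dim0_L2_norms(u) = [0.1, 0.06]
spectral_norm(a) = 1.02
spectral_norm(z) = 0.09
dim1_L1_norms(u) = [0.12, 0.06, 0.08]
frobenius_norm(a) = 1.02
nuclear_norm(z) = 0.09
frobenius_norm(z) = 0.09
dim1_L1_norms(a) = [1.62, 0.39]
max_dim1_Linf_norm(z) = 0.04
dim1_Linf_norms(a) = [0.69, 0.17]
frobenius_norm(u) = 0.12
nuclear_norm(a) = 1.03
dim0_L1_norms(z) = [0.1, 0.1, 0.05]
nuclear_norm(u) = 0.13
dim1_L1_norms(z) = [0.1, 0.05, 0.1]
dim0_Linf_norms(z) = [0.04, 0.04, 0.02]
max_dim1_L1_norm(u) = 0.12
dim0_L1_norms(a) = [0.86, 0.82, 0.33]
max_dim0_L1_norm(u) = 0.17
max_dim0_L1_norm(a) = 0.86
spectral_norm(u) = 0.11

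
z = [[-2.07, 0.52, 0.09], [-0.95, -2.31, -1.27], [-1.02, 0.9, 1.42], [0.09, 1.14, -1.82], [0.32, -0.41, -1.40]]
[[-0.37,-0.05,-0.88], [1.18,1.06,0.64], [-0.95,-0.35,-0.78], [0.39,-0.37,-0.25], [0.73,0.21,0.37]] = z@ [[0.08, -0.08, 0.33], [-0.32, -0.40, -0.37], [-0.41, -0.05, -0.08]]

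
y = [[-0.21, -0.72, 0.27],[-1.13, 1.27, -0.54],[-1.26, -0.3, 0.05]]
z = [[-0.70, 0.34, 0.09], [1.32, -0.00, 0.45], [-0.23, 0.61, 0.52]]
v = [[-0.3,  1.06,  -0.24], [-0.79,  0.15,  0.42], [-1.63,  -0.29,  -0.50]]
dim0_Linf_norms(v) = [1.63, 1.06, 0.5]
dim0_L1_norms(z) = [2.25, 0.95, 1.06]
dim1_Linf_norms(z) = [0.7, 1.32, 0.61]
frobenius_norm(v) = 2.26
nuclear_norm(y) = 3.26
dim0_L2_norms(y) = [1.71, 1.49, 0.61]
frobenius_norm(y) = 2.34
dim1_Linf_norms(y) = [0.72, 1.27, 1.26]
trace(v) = -0.65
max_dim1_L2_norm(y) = 1.78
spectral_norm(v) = 1.86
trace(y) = 1.11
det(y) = 0.01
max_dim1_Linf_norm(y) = 1.27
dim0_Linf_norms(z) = [1.32, 0.61, 0.52]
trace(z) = -0.18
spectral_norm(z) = 1.56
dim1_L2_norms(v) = [1.13, 0.91, 1.73]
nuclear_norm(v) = 3.59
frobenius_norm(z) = 1.80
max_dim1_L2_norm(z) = 1.39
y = z @ v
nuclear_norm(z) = 2.47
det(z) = -0.00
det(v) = -1.27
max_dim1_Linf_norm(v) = 1.63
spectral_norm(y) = 1.95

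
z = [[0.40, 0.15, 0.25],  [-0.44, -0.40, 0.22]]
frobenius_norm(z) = 0.80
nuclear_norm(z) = 1.08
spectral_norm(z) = 0.72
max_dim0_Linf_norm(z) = 0.44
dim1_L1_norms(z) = [0.8, 1.06]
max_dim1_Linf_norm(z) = 0.44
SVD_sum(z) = [[0.32,0.23,-0.03], [-0.49,-0.35,0.04]] + [[0.08, -0.08, 0.28], [0.05, -0.05, 0.18]]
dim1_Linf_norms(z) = [0.4, 0.44]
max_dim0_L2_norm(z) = 0.59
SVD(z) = [[-0.55, 0.84], [0.84, 0.55]] @ diag([0.721657648416777, 0.3552608034691802]) @ [[-0.81,-0.58,0.06],[0.26,-0.26,0.93]]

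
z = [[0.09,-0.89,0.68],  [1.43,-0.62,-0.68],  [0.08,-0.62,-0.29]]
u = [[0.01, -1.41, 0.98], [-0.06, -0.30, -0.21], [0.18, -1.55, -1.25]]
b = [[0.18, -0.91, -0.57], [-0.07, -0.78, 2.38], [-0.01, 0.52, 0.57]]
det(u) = 0.30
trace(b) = -0.03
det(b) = -0.29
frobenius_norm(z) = 2.15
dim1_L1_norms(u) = [2.4, 0.57, 2.98]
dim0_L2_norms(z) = [1.44, 1.25, 1.0]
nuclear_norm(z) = 3.36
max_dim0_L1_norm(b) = 3.52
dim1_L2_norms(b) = [1.09, 2.51, 0.77]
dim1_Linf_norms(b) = [0.91, 2.38, 0.57]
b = z @ u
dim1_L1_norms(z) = [1.66, 2.73, 0.99]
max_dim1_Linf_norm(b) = 2.38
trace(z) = -0.82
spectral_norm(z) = 1.77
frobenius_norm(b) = 2.84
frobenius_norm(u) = 2.66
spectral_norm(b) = 2.56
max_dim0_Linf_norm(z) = 1.43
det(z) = -0.91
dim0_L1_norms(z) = [1.6, 2.13, 1.65]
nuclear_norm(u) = 3.80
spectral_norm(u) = 2.16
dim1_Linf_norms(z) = [0.89, 1.43, 0.62]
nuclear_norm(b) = 3.88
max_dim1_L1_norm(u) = 2.98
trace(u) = -1.54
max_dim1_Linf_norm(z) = 1.43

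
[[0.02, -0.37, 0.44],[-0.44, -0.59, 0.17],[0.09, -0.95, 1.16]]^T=[[0.02, -0.44, 0.09], [-0.37, -0.59, -0.95], [0.44, 0.17, 1.16]]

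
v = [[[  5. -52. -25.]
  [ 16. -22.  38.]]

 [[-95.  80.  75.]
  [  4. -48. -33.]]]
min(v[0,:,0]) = 5.0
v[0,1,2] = 38.0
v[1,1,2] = -33.0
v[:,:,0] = [[5.0, 16.0], [-95.0, 4.0]]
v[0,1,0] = 16.0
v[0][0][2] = -25.0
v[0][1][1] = -22.0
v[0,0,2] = -25.0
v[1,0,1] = 80.0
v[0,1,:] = [16.0, -22.0, 38.0]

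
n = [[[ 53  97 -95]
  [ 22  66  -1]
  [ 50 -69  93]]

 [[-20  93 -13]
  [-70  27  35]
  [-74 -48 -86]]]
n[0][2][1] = -69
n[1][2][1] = -48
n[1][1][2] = 35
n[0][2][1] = -69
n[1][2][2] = -86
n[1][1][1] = 27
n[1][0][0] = -20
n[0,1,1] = 66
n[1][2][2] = -86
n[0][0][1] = 97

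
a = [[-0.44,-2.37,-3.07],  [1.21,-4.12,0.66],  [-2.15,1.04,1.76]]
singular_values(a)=[5.33, 3.19, 2.07]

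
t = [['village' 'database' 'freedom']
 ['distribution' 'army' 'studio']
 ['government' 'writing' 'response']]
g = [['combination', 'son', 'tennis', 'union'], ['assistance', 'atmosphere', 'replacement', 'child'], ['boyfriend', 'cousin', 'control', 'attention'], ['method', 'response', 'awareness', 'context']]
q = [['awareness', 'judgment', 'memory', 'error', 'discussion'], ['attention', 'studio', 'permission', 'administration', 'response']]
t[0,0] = 'village'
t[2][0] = 'government'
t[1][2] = 'studio'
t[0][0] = 'village'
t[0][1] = 'database'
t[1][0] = 'distribution'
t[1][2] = 'studio'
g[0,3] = 'union'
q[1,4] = 'response'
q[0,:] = ['awareness', 'judgment', 'memory', 'error', 'discussion']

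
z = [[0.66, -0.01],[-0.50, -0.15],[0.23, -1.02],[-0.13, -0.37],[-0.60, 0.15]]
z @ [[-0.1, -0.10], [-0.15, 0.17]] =[[-0.06, -0.07], [0.07, 0.02], [0.13, -0.20], [0.07, -0.05], [0.04, 0.09]]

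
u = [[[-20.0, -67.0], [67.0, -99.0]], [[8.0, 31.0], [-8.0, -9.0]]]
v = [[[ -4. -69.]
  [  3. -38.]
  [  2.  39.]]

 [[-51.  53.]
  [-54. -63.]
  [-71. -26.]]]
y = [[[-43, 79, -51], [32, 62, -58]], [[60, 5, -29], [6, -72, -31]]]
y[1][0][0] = 60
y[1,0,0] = 60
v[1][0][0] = -51.0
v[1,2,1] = -26.0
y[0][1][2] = -58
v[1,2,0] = -71.0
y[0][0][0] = -43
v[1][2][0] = -71.0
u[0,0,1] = -67.0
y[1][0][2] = -29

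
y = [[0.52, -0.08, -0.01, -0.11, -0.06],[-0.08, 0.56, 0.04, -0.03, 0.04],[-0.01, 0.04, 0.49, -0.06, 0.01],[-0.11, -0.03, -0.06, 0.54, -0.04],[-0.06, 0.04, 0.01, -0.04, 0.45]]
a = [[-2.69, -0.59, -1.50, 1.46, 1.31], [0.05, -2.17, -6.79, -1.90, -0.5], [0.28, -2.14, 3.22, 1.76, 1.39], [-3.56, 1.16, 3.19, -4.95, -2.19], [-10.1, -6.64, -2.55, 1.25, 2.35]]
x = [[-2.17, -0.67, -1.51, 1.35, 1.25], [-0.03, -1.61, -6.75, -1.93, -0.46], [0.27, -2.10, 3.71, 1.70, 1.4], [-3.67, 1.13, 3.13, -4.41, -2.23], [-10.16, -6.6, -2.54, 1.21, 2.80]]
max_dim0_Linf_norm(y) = 0.56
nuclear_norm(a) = 31.56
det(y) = 0.03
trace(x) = -1.68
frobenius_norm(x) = 17.25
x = a + y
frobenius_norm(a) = 17.37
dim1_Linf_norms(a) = [2.69, 6.79, 3.22, 4.95, 10.1]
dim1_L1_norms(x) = [6.95, 10.78, 9.18, 14.57, 23.31]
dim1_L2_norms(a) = [3.7, 7.39, 4.48, 7.31, 12.64]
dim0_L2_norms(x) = [11.02, 7.23, 8.82, 5.42, 4.07]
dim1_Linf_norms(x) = [2.17, 6.75, 3.71, 4.41, 10.16]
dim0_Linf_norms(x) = [10.16, 6.6, 6.75, 4.41, 2.8]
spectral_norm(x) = 13.27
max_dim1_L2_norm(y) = 0.57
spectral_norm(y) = 0.66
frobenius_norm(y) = 1.18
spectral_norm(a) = 13.30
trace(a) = -4.24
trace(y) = 2.56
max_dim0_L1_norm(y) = 0.78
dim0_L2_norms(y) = [0.54, 0.57, 0.5, 0.56, 0.46]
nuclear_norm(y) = 2.56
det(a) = 724.86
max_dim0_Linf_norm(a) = 10.1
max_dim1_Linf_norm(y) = 0.56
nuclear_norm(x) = 30.93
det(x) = 424.67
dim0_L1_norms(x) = [16.3, 12.11, 17.64, 10.6, 8.14]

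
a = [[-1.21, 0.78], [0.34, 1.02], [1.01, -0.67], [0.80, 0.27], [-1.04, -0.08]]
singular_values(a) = [2.17, 1.34]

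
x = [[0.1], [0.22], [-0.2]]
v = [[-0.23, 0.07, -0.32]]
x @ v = [[-0.02,0.01,-0.03], [-0.05,0.02,-0.07], [0.05,-0.01,0.06]]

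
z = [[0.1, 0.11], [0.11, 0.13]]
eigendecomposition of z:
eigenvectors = [[-0.75, -0.66],[0.66, -0.75]]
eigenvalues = [0.0, 0.23]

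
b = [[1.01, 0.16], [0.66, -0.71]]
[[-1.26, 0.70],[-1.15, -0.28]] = b @ [[-1.31, 0.55], [0.40, 0.9]]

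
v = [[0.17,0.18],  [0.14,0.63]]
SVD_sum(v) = [[0.06, 0.21], [0.18, 0.62]] + [[0.11, -0.03], [-0.04, 0.01]]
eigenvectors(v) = [[-0.96, -0.33], [0.26, -0.94]]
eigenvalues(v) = [0.12, 0.68]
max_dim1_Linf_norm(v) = 0.63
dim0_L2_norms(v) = [0.22, 0.66]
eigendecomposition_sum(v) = [[0.11, -0.04],[-0.03, 0.01]] + [[0.06, 0.22],[0.17, 0.62]]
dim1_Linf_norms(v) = [0.18, 0.63]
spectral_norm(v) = 0.68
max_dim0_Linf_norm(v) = 0.63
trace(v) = 0.80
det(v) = 0.08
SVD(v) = [[0.32, 0.95], [0.95, -0.32]] @ diag([0.6806782024124538, 0.12032117336757774]) @ [[0.28, 0.96], [0.96, -0.28]]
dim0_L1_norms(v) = [0.31, 0.81]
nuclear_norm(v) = 0.80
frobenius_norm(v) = 0.69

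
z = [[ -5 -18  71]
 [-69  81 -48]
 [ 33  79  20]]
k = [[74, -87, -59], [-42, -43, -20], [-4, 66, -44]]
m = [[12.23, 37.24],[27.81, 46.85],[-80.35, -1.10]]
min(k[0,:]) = -87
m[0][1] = 37.24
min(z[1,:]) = -69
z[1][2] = -48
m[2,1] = -1.1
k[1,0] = -42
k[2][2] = -44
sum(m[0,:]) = 49.47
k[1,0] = -42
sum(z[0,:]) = 48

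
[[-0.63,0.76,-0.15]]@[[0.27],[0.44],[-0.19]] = [[0.19]]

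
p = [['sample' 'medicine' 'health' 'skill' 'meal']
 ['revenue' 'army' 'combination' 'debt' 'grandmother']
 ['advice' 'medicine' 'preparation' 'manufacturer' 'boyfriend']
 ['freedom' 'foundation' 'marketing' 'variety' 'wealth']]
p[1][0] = 'revenue'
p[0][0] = 'sample'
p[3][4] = 'wealth'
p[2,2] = 'preparation'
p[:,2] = ['health', 'combination', 'preparation', 'marketing']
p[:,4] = ['meal', 'grandmother', 'boyfriend', 'wealth']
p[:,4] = ['meal', 'grandmother', 'boyfriend', 'wealth']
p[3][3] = 'variety'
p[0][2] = 'health'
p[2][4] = 'boyfriend'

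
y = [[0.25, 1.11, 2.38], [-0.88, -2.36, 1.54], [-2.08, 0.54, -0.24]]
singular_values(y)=[3.01, 2.6, 2.13]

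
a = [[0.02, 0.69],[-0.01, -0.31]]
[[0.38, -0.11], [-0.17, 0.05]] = a @ [[-0.74, -0.13], [0.57, -0.16]]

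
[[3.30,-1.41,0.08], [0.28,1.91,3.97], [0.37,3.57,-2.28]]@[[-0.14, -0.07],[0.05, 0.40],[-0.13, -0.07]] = [[-0.54,-0.8], [-0.46,0.47], [0.42,1.56]]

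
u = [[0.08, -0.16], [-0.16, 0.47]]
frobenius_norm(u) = 0.53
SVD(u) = [[-0.34, 0.94], [0.94, 0.34]] @ diag([0.5272399651125887, 0.02276003488741122]) @ [[-0.34,0.94], [0.94,0.34]]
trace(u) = 0.55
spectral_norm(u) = 0.53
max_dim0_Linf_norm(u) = 0.47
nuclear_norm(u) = 0.55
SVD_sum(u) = [[0.06, -0.17], [-0.17, 0.47]] + [[0.02, 0.01], [0.01, 0.0]]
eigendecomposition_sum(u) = [[0.02, 0.01], [0.01, 0.00]] + [[0.06, -0.17], [-0.17, 0.47]]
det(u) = 0.01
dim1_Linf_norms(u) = [0.16, 0.47]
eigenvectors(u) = [[-0.94,0.34], [-0.34,-0.94]]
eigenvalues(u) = [0.02, 0.53]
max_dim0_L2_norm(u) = 0.5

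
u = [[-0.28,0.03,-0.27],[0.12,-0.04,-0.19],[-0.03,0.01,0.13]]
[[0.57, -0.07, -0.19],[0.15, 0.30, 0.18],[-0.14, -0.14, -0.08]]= u @ [[-0.79, 0.95, 1.18],[0.07, -0.85, 0.92],[-1.30, -0.81, -0.40]]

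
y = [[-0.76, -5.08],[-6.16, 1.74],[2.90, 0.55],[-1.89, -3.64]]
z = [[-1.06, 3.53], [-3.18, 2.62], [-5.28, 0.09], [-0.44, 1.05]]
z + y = [[-1.82, -1.55], [-9.34, 4.36], [-2.38, 0.64], [-2.33, -2.59]]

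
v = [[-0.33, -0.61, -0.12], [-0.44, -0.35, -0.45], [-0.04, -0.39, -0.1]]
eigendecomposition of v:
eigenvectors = [[0.67, 0.74, 0.51], [0.67, -0.12, -0.67], [0.32, -0.66, 0.54]]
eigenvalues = [-1.0, -0.12, 0.35]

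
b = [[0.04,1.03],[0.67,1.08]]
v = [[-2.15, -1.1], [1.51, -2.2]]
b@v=[[1.47, -2.31], [0.19, -3.11]]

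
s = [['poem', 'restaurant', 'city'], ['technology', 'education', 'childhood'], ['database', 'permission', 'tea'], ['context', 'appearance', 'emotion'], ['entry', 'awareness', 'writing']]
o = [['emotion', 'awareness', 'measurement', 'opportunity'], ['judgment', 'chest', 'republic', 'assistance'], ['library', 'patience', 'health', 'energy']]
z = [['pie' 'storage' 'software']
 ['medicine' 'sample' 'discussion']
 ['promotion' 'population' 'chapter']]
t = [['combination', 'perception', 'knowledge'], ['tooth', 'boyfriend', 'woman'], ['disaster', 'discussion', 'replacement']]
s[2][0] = 'database'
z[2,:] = ['promotion', 'population', 'chapter']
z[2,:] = ['promotion', 'population', 'chapter']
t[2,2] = 'replacement'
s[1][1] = 'education'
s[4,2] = 'writing'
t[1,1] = 'boyfriend'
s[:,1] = ['restaurant', 'education', 'permission', 'appearance', 'awareness']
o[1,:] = ['judgment', 'chest', 'republic', 'assistance']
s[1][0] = 'technology'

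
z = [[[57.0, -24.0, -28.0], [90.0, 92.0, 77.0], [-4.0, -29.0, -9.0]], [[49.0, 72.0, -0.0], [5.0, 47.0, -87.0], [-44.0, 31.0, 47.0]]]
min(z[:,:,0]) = -44.0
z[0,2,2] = -9.0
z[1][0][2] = -0.0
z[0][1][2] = 77.0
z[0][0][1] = -24.0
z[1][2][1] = 31.0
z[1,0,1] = 72.0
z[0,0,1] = -24.0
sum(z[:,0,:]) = 126.0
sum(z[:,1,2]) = -10.0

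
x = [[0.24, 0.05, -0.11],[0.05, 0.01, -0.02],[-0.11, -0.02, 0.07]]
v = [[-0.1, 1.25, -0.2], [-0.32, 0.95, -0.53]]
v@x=[[0.06, 0.01, -0.03], [0.03, 0.00, -0.02]]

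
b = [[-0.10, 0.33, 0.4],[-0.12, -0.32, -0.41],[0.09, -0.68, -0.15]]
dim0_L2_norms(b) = [0.18, 0.82, 0.59]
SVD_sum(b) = [[-0.03, 0.42, 0.27], [0.03, -0.41, -0.26], [0.04, -0.55, -0.36]] + [[0.04, -0.07, 0.11], [-0.06, 0.10, -0.17], [0.07, -0.13, 0.2]] + [[-0.11, -0.02, 0.02], [-0.09, -0.02, 0.02], [-0.02, -0.0, 0.0]]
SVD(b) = [[0.52, 0.37, -0.77], [-0.51, -0.59, -0.63], [-0.69, 0.72, -0.12]] @ diag([0.9561506654068188, 0.3474328811877408, 0.14787257389956648]) @ [[-0.06, 0.84, 0.54], [0.28, -0.51, 0.81], [0.96, 0.2, -0.21]]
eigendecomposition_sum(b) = [[0.03, -0.06, 0.08], [-0.06, 0.11, -0.14], [0.08, -0.16, 0.2]] + [[-0.19, -0.19, -0.06], [-0.02, -0.02, -0.01], [0.06, 0.06, 0.02]] + [[0.06, 0.59, 0.38], [-0.04, -0.41, -0.26], [-0.06, -0.58, -0.37]]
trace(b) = -0.57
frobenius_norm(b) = 1.03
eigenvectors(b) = [[-0.31, 0.95, -0.64],[0.54, 0.11, 0.45],[-0.79, -0.31, 0.63]]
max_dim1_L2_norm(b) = 0.7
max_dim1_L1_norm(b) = 0.92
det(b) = 0.05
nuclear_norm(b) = 1.45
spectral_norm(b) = 0.96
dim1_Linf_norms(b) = [0.4, 0.41, 0.68]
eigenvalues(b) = [0.35, -0.19, -0.73]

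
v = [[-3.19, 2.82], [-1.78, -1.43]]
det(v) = 9.58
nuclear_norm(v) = 6.52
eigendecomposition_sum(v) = [[-1.60+0.54j, 1.41+1.58j], [-0.89-1.00j, -0.72+1.52j]] + [[(-1.59-0.54j), (1.41-1.58j)], [(-0.89+1j), (-0.71-1.52j)]]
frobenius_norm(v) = 4.83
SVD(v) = [[-0.99, -0.12], [-0.12, 0.99]] @ diag([4.281924517666359, 2.2376153433974566]) @ [[0.79,-0.61], [-0.61,-0.79]]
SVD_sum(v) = [[-3.36, 2.6], [-0.42, 0.33]] + [[0.17,0.22], [-1.36,-1.76]]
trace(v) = -4.62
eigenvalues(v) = [(-2.31+2.06j), (-2.31-2.06j)]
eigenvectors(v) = [[(0.78+0j), 0.78-0.00j], [(0.24+0.57j), (0.24-0.57j)]]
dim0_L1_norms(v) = [4.97, 4.25]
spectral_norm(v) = 4.28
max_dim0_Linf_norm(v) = 3.19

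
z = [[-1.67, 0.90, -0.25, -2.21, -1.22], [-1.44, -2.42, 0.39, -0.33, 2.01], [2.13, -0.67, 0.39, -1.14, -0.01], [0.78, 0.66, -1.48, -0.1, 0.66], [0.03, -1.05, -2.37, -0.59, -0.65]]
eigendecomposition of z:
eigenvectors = [[(-0.31+0j), (-0.55+0j), (-0.55-0j), -0.13+0.01j, -0.13-0.01j], [0.17+0.00j, 0.41-0.34j, 0.41+0.34j, (-0.66+0j), -0.66-0.00j], [-0.70+0.00j, 0.29+0.30j, (0.29-0.3j), -0.16+0.07j, (-0.16-0.07j)], [(0.48+0j), (0.01+0.21j), 0.01-0.21j, 0.01+0.35j, (0.01-0.35j)], [(0.4+0j), 0.05+0.43j, (0.05-0.43j), (-0.42-0.48j), (-0.42+0.48j)]]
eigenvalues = [(2.3+0j), (-2.06+2.5j), (-2.06-2.5j), (-1.31+1.62j), (-1.31-1.62j)]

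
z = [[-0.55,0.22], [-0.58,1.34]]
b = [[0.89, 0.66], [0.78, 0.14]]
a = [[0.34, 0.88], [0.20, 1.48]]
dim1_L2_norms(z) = [0.59, 1.46]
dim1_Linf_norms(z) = [0.55, 1.34]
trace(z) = 0.79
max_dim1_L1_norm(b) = 1.55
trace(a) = 1.82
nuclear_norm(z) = 1.92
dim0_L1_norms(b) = [1.67, 0.8]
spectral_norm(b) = 1.33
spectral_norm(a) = 1.76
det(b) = -0.39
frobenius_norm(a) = 1.77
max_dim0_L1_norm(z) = 1.56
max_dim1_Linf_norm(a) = 1.48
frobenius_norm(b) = 1.36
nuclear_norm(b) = 1.62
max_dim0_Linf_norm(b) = 0.89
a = z + b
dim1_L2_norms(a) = [0.94, 1.49]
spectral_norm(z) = 1.52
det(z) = -0.61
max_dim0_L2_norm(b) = 1.18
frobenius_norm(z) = 1.58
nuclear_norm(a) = 1.94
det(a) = 0.33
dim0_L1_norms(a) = [0.54, 2.36]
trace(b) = 1.03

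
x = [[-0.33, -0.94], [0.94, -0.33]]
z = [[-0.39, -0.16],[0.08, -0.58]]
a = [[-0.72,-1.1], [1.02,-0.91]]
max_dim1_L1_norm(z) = 0.66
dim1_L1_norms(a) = [1.82, 1.93]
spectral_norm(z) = 0.60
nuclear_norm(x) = 1.99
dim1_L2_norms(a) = [1.31, 1.37]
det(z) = 0.24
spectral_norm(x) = 1.00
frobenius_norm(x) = 1.41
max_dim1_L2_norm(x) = 1.0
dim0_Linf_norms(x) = [0.94, 0.94]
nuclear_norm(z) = 1.00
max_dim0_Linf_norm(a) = 1.1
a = z + x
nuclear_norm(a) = 2.67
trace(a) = -1.63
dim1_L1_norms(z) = [0.55, 0.66]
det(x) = 0.99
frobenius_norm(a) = 1.90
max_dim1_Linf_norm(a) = 1.1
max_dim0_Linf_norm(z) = 0.58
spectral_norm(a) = 1.44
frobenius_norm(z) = 0.72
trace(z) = -0.97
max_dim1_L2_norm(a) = 1.37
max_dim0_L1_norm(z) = 0.74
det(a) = 1.78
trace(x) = -0.66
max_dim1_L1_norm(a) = 1.93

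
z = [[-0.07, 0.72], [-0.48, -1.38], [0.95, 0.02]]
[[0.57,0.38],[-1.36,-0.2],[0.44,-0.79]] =z@ [[0.45, -0.84], [0.83, 0.44]]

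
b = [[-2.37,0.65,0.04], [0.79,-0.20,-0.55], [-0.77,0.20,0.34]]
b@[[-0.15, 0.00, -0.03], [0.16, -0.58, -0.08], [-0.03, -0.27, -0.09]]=[[0.46, -0.39, 0.02], [-0.13, 0.26, 0.04], [0.14, -0.21, -0.02]]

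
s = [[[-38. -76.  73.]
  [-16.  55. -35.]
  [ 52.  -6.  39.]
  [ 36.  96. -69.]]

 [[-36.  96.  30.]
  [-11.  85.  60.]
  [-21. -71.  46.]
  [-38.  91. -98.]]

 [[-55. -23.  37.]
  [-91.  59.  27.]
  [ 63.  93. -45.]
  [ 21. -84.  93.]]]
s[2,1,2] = 27.0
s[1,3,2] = -98.0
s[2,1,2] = 27.0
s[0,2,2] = 39.0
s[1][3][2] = -98.0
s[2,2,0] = 63.0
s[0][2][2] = 39.0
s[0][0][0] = -38.0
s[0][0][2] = 73.0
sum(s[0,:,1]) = 69.0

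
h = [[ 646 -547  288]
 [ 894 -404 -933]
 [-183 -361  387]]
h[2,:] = [-183, -361, 387]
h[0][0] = 646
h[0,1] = -547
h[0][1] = -547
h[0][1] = -547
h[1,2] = -933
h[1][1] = -404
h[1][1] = -404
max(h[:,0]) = 894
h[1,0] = 894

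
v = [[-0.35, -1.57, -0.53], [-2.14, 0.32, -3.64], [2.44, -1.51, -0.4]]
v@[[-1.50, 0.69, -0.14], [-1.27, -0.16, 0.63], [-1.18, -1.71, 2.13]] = [[3.14, 0.92, -2.07],[7.1, 4.70, -7.25],[-1.27, 2.61, -2.14]]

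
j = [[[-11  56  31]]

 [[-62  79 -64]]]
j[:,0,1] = [56, 79]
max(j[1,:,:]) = 79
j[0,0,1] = 56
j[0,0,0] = -11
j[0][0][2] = 31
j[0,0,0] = -11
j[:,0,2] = [31, -64]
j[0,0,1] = 56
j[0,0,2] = 31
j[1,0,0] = -62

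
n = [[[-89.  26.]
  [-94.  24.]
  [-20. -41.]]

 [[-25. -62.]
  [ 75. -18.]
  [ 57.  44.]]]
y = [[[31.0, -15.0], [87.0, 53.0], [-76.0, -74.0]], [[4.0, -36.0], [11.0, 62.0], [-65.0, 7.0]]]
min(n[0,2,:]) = -41.0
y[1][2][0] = -65.0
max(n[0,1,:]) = 24.0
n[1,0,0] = -25.0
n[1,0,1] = -62.0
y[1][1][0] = 11.0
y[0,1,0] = 87.0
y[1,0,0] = 4.0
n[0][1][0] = -94.0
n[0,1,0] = -94.0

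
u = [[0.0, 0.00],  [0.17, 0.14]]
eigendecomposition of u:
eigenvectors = [[0.00,0.64], [1.00,-0.77]]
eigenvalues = [0.14, 0.0]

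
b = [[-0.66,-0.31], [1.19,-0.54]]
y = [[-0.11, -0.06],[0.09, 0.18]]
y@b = [[0.00, 0.07],[0.15, -0.13]]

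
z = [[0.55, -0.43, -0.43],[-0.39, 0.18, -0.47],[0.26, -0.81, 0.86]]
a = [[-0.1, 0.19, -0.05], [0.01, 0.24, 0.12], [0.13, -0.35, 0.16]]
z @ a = [[-0.12,0.15,-0.15], [-0.02,0.13,-0.03], [0.08,-0.45,0.03]]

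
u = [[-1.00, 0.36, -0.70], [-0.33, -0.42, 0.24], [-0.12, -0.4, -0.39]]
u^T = [[-1.0, -0.33, -0.12],[0.36, -0.42, -0.40],[-0.70, 0.24, -0.39]]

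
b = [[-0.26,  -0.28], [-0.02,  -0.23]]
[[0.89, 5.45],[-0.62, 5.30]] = b@[[-6.97,4.21],[3.31,-23.39]]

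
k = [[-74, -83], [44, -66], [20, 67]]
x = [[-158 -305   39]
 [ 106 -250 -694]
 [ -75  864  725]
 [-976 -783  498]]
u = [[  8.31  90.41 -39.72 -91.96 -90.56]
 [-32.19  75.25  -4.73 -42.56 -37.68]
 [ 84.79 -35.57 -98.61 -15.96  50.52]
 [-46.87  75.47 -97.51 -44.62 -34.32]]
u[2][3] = -15.96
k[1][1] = -66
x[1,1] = -250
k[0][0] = -74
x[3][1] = -783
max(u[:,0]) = 84.79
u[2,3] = -15.96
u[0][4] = -90.56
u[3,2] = -97.51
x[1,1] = -250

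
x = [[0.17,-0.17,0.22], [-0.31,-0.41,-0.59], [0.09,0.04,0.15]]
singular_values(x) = [0.82, 0.29, 0.0]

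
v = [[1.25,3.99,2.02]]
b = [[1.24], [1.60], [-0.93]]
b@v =[[1.55, 4.95, 2.50], [2.0, 6.38, 3.23], [-1.16, -3.71, -1.88]]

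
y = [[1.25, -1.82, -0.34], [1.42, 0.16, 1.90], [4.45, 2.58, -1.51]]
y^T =[[1.25, 1.42, 4.45], [-1.82, 0.16, 2.58], [-0.34, 1.9, -1.51]]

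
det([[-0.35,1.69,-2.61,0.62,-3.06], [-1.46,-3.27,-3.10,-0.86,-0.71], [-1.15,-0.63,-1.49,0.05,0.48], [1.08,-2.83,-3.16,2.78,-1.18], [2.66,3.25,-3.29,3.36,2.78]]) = 355.488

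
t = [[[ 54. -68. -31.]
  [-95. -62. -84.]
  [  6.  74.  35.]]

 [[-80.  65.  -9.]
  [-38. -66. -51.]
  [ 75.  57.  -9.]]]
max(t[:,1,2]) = -51.0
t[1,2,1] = 57.0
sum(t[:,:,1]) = 0.0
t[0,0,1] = -68.0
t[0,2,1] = 74.0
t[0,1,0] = -95.0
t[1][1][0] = -38.0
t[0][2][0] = 6.0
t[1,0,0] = -80.0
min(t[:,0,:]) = -80.0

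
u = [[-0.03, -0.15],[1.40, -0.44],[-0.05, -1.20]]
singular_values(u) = [1.54, 1.11]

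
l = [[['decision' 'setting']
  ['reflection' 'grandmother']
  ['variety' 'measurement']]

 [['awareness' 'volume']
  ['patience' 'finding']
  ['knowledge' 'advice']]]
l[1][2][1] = 'advice'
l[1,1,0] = 'patience'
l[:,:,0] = [['decision', 'reflection', 'variety'], ['awareness', 'patience', 'knowledge']]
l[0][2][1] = 'measurement'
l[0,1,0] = 'reflection'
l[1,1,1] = 'finding'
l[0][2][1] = 'measurement'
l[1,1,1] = 'finding'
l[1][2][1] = 'advice'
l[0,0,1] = 'setting'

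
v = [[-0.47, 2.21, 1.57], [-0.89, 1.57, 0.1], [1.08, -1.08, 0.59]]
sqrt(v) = [[-0.15+0.62j, (1.93-1.3j), 1.39-0.96j], [(-0.65+0.32j), 1.68-0.67j, 0.35-0.49j], [0.78-0.37j, -1.03+0.78j, 0.42+0.58j]]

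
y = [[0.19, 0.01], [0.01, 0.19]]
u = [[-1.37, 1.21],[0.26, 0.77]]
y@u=[[-0.26, 0.24],[0.04, 0.16]]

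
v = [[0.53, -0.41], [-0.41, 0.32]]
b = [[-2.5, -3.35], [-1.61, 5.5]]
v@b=[[-0.66, -4.03],  [0.51, 3.13]]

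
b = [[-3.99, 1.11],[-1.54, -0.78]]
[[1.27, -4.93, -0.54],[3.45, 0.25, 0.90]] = b @ [[-1.0,0.74,-0.12],  [-2.45,-1.78,-0.92]]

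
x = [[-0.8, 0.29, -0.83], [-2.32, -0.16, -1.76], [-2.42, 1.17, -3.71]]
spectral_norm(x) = 5.44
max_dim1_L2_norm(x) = 4.58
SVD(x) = [[-0.22,-0.02,-0.98], [-0.51,-0.85,0.13], [-0.83,0.52,0.18]] @ diag([5.443401795549413, 1.1224312717845237, 0.13238176736085838]) @ [[0.62, -0.18, 0.77], [0.65, 0.66, -0.37], [0.44, -0.73, -0.52]]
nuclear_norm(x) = 6.70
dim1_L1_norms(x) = [1.92, 4.24, 7.3]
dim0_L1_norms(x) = [5.54, 1.62, 6.3]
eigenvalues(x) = [-3.46, -0.24, -0.96]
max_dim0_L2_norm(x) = 4.19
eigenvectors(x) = [[0.19, 0.36, -0.07], [0.56, -0.78, -0.94], [0.81, -0.52, -0.34]]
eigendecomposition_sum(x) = [[-0.54, 0.39, -0.96], [-1.59, 1.15, -2.85], [-2.27, 1.64, -4.08]] + [[-0.18, -0.0, 0.05],[0.39, 0.01, -0.1],[0.26, 0.01, -0.07]] + [[-0.08, -0.09, 0.08], [-1.13, -1.31, 1.18], [-0.41, -0.48, 0.43]]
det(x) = -0.81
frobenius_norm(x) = 5.56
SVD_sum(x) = [[-0.73, 0.21, -0.90], [-1.70, 0.49, -2.11], [-2.81, 0.8, -3.48]] + [[-0.01,  -0.01,  0.01],[-0.62,  -0.63,  0.36],[0.38,  0.39,  -0.22]] + [[-0.06, 0.09, 0.07], [0.01, -0.01, -0.01], [0.01, -0.02, -0.01]]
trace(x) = -4.67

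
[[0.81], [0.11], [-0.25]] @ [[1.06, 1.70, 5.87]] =[[0.86, 1.38, 4.75], [0.12, 0.19, 0.65], [-0.26, -0.42, -1.47]]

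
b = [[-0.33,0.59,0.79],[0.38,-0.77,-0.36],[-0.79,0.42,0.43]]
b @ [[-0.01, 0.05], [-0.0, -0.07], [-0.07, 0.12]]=[[-0.05, 0.04], [0.02, 0.03], [-0.02, -0.02]]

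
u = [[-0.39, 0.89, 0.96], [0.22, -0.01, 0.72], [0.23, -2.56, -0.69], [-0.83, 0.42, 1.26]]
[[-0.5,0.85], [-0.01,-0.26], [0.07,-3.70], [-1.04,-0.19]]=u @ [[0.89, 0.36], [0.13, 1.6], [-0.28, -0.45]]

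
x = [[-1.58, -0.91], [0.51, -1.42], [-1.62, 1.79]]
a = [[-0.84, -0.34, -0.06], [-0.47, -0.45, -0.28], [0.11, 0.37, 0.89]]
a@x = [[1.25, 1.14], [0.97, 0.57], [-1.43, 0.97]]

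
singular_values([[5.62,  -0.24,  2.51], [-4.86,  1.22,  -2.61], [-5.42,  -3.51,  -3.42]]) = [10.54, 3.47, 0.41]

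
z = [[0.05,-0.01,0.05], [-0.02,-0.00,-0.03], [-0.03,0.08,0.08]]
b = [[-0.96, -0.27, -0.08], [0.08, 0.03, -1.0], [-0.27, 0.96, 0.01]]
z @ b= [[-0.06,0.03,0.01], [0.03,-0.02,0.0], [0.01,0.09,-0.08]]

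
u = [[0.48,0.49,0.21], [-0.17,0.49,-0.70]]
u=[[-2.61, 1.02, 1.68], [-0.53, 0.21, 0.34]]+[[3.09,-0.53,-1.47], [0.36,0.28,-1.04]]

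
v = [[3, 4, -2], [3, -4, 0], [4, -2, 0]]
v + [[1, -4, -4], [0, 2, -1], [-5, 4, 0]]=[[4, 0, -6], [3, -2, -1], [-1, 2, 0]]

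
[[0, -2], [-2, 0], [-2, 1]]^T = [[0, -2, -2], [-2, 0, 1]]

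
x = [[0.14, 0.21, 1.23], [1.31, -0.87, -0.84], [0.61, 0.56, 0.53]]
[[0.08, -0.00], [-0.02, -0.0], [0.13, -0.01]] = x @ [[0.08, -0.01], [0.1, -0.01], [0.04, -0.00]]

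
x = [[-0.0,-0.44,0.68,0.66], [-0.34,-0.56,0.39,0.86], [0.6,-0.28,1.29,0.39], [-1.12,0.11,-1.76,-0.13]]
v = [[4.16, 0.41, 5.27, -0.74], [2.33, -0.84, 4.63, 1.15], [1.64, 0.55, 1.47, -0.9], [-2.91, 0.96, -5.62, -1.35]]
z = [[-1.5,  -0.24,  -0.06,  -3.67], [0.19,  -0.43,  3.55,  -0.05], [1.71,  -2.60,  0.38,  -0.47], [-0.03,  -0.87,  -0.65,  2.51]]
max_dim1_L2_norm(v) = 6.77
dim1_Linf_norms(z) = [3.67, 3.55, 2.6, 2.51]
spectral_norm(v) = 10.79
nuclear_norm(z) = 12.56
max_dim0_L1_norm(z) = 6.7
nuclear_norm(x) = 4.04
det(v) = -0.00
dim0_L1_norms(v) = [11.04, 2.76, 16.99, 4.14]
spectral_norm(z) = 4.65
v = z @ x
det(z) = -60.72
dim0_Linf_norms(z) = [1.71, 2.6, 3.55, 3.67]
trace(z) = 0.96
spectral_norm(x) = 2.70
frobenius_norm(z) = 6.79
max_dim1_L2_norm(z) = 3.97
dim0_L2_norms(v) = [5.82, 1.45, 9.11, 2.12]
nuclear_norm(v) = 13.48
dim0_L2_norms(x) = [1.32, 0.77, 2.32, 1.16]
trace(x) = 0.60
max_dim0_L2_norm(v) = 9.11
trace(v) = 3.44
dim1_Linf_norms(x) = [0.68, 0.86, 1.29, 1.76]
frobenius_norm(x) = 3.01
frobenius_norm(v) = 11.11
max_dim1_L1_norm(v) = 10.84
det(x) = 0.00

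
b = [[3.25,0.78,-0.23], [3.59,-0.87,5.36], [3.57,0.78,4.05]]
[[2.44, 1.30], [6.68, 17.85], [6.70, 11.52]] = b @[[0.63, 1.04], [0.78, -1.99], [0.95, 2.31]]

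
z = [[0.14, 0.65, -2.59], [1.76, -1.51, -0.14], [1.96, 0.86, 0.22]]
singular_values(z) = [2.7, 2.66, 1.68]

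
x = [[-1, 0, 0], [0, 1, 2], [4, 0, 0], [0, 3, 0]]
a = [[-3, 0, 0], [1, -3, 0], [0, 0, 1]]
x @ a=[[3, 0, 0], [1, -3, 2], [-12, 0, 0], [3, -9, 0]]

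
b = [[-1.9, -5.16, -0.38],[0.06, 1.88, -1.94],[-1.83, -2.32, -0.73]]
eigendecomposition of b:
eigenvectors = [[-0.75+0.00j,  0.83+0.00j,  0.83-0.00j], [-0.21+0.00j,  (-0.53-0.08j),  (-0.53+0.08j)], [-0.63+0.00j,  (-0.11+0.11j),  -0.11-0.11j]]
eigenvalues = [(-3.68+0j), (1.47+0.45j), (1.47-0.45j)]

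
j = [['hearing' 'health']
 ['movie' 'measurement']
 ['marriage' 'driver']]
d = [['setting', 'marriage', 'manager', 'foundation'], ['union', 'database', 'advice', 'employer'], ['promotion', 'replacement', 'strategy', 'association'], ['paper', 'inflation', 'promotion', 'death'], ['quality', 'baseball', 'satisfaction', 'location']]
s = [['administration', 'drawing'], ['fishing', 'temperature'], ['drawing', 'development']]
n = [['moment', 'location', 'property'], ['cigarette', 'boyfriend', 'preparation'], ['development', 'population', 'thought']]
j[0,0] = 'hearing'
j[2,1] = 'driver'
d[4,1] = 'baseball'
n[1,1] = 'boyfriend'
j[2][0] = 'marriage'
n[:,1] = ['location', 'boyfriend', 'population']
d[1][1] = 'database'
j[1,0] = 'movie'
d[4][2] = 'satisfaction'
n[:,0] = ['moment', 'cigarette', 'development']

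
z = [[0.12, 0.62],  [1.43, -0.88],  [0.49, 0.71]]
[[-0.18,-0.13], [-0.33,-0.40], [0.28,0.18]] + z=[[-0.06, 0.49],[1.10, -1.28],[0.77, 0.89]]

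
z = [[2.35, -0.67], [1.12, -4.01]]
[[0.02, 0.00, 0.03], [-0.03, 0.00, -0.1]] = z@[[0.01, -0.0, 0.02],[0.01, -0.0, 0.03]]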